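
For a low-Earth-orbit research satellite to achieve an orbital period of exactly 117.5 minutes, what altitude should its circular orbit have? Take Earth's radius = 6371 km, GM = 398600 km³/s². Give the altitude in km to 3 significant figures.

1580 km

T = 117.5 min = 7050.0 s.
From T = 2π√(a³/μ): a = (μ T²/4π²)^(1/3) = (398600 × 7050.0² / 4π²)^(1/3) = 7947 km.
Altitude h = a − R = 7947 − 6371 = 1576 km.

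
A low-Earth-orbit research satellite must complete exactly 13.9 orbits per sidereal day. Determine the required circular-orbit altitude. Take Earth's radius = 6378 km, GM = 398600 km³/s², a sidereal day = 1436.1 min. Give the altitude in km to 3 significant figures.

916 km

Required period T = 86166 / 13.9 = 6199.0 s.
From T = 2π√(a³/μ): a = (μ T²/4π²)^(1/3) = (398600 × 6199.0² / 4π²)^(1/3) = 7294 km.
Altitude h = a − R = 7294 − 6378 = 916 km.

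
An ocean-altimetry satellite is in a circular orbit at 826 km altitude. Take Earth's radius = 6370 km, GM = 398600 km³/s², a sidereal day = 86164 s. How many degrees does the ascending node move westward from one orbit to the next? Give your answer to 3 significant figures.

Semi-major axis a = 6370 + 826 = 7196 km. Period T = 2π√(a³/μ) = 2π√(7196³/398600) = 6075.0 s = 101.25 min.
During one orbit Earth rotates (6075.0 / 86164) × 360° = 25.38°.

25.4°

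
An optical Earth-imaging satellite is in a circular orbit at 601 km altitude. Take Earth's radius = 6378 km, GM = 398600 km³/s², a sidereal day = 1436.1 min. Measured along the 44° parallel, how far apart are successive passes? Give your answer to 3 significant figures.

Semi-major axis a = 6378 + 601 = 6979 km. Period T = 2π√(a³/μ) = 2π√(6979³/398600) = 5802.3 s = 96.71 min.
Node shift per orbit = (5802.3/86166) × 360° = 24.24°.
Equatorial spacing = 24.24 × 111.3 km/° = 2699 km.
At 44° latitude, spacing = 2699 × cos(44°) = 1941 km.

1940 km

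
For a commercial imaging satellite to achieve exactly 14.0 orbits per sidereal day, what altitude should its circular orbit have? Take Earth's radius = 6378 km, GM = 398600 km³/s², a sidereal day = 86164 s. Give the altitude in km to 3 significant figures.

Required period T = 86164 / 14.0 = 6154.6 s.
From T = 2π√(a³/μ): a = (μ T²/4π²)^(1/3) = (398600 × 6154.6² / 4π²)^(1/3) = 7259 km.
Altitude h = a − R = 7259 − 6378 = 881 km.

881 km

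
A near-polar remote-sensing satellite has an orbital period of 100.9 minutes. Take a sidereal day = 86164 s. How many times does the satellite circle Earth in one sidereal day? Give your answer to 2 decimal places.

T = 100.9 min = 6054.0 s.
Orbits per sidereal day = 86164 / 6054.0 = 14.233.

14.23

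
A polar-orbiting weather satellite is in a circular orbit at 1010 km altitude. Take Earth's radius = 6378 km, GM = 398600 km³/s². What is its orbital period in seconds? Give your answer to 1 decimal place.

6319.8 seconds

Semi-major axis a = 6378 + 1010 = 7388 km. Period T = 2π√(a³/μ) = 2π√(7388³/398600) = 6319.8 s = 105.33 min.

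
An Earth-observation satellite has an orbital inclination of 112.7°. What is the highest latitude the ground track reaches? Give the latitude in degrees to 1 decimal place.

Retrograde orbit: the ground track reaches ±(180° − i) = ±(180 − 112.7) = ±67.3°.

67.3°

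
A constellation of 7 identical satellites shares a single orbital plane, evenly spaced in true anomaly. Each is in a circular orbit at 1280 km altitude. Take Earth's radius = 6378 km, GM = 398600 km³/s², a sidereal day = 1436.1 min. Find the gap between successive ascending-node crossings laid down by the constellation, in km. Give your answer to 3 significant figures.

Semi-major axis a = 6378 + 1280 = 7658 km. Period T = 2π√(a³/μ) = 2π√(7658³/398600) = 6669.4 s = 111.16 min.
Single-satellite node shift = (6669.4/86166) × 360° = 27.86°.
With 7 satellites evenly phased, successive equator crossings are 27.86/7 = 3.981° apart.
That is 3.981 × 111.3 = 443 km at the equator.

443 km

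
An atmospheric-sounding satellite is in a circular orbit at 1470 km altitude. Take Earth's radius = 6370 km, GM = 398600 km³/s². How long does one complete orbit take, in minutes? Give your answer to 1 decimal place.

115.1 min

Semi-major axis a = 6370 + 1470 = 7840 km. Period T = 2π√(a³/μ) = 2π√(7840³/398600) = 6908.5 s = 115.14 min.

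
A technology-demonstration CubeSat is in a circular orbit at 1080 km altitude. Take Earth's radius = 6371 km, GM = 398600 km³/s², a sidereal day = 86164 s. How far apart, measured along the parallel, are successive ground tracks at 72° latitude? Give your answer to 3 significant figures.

Semi-major axis a = 6371 + 1080 = 7451 km. Period T = 2π√(a³/μ) = 2π√(7451³/398600) = 6400.8 s = 106.68 min.
Node shift per orbit = (6400.8/86164) × 360° = 26.74°.
Equatorial spacing = 26.74 × 111.2 km/° = 2974 km.
At 72° latitude, spacing = 2974 × cos(72°) = 919 km.

919 km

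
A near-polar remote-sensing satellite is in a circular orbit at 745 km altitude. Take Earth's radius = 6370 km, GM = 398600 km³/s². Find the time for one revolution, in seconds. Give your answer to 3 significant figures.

Semi-major axis a = 6370 + 745 = 7115 km. Period T = 2π√(a³/μ) = 2π√(7115³/398600) = 5972.7 s = 99.55 min.

5970 seconds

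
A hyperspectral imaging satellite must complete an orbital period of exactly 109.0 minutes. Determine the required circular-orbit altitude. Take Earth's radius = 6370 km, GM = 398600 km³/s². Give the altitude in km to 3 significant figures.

T = 109.0 min = 6540.0 s.
From T = 2π√(a³/μ): a = (μ T²/4π²)^(1/3) = (398600 × 6540.0² / 4π²)^(1/3) = 7559 km.
Altitude h = a − R = 7559 − 6370 = 1189 km.

1190 km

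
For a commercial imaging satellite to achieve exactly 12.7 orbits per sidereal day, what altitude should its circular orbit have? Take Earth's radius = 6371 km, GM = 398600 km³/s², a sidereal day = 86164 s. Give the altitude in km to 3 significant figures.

Required period T = 86164 / 12.7 = 6784.6 s.
From T = 2π√(a³/μ): a = (μ T²/4π²)^(1/3) = (398600 × 6784.6² / 4π²)^(1/3) = 7746 km.
Altitude h = a − R = 7746 − 6371 = 1375 km.

1370 km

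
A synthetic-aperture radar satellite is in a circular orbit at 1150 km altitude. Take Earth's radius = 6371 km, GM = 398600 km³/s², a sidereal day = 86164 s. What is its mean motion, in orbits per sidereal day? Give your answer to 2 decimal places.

Semi-major axis a = 6371 + 1150 = 7521 km. Period T = 2π√(a³/μ) = 2π√(7521³/398600) = 6491.2 s = 108.19 min.
Orbits per sidereal day = 86164 / 6491.2 = 13.274.

13.27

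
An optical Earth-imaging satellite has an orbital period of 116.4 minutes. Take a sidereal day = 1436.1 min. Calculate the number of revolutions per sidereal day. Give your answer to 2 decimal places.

T = 116.4 min = 6984.0 s.
Orbits per sidereal day = 86166 / 6984.0 = 12.338.

12.34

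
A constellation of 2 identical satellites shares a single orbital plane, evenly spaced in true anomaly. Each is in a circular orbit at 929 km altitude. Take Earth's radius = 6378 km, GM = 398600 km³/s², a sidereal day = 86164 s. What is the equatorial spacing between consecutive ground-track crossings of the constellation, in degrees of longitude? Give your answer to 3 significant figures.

Semi-major axis a = 6378 + 929 = 7307 km. Period T = 2π√(a³/μ) = 2π√(7307³/398600) = 6216.1 s = 103.60 min.
Single-satellite node shift = (6216.1/86164) × 360° = 25.97°.
With 2 satellites evenly phased, successive equator crossings are 25.97/2 = 12.986° apart.

13.0°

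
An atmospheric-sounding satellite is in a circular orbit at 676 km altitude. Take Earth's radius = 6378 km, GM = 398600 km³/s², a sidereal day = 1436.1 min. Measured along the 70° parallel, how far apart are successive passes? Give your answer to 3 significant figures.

Semi-major axis a = 6378 + 676 = 7054 km. Period T = 2π√(a³/μ) = 2π√(7054³/398600) = 5896.1 s = 98.27 min.
Node shift per orbit = (5896.1/86166) × 360° = 24.63°.
Equatorial spacing = 24.63 × 111.3 km/° = 2742 km.
At 70° latitude, spacing = 2742 × cos(70°) = 938 km.

938 km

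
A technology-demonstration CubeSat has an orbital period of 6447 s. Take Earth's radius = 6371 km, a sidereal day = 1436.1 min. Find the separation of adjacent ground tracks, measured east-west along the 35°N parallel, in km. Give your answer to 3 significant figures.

Node shift per orbit = (6447.0/86166) × 360° = 26.94°.
Equatorial spacing = 26.94 × 111.2 km/° = 2995 km.
At 35° latitude, spacing = 2995 × cos(35°) = 2453 km.

2450 km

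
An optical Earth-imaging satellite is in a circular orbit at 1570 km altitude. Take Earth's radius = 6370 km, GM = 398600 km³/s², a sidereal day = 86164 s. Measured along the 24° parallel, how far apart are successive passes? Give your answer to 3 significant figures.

2990 km

Semi-major axis a = 6370 + 1570 = 7940 km. Period T = 2π√(a³/μ) = 2π√(7940³/398600) = 7041.1 s = 117.35 min.
Node shift per orbit = (7041.1/86164) × 360° = 29.42°.
Equatorial spacing = 29.42 × 111.2 km/° = 3271 km.
At 24° latitude, spacing = 3271 × cos(24°) = 2988 km.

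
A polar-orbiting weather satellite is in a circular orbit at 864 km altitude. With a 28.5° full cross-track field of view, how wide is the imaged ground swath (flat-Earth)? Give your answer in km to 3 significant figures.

Half-angle = 28.5°/2 = 14.25°.
Swath width ≈ 2h·tan(θ/2) = 2 × 864 × tan(14.25°) = 438.9 km.

439 km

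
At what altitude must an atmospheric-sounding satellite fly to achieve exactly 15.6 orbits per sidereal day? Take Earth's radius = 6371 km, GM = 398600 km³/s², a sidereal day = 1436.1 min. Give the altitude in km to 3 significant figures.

383 km

Required period T = 86166 / 15.6 = 5523.5 s.
From T = 2π√(a³/μ): a = (μ T²/4π²)^(1/3) = (398600 × 5523.5² / 4π²)^(1/3) = 6754 km.
Altitude h = a − R = 6754 − 6371 = 383 km.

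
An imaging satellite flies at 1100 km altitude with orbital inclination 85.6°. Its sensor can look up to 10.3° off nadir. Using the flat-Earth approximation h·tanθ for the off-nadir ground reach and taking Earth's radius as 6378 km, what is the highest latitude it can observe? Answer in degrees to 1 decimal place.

87.4°

For a prograde orbit the ground track reaches latitude ±i = ±85.6°.
Sensor half-swath on the ground ≈ 1100·tan(10.3°) = 200 km = 1.80° of latitude.
Maximum observable latitude ≈ 85.6 + 1.80 = 87.4°.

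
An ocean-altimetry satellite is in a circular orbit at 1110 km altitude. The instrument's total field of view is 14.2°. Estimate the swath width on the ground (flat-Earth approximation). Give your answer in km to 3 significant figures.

Half-angle = 14.2°/2 = 7.1°.
Swath width ≈ 2h·tan(θ/2) = 2 × 1110 × tan(7.1°) = 276.5 km.

277 km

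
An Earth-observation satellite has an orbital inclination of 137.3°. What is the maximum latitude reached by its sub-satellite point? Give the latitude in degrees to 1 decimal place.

Retrograde orbit: the ground track reaches ±(180° − i) = ±(180 − 137.3) = ±42.7°.

42.7°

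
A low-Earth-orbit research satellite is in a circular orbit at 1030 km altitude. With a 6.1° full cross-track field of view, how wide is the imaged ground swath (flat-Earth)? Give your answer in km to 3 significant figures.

110 km

Half-angle = 6.1°/2 = 3.05°.
Swath width ≈ 2h·tan(θ/2) = 2 × 1030 × tan(3.05°) = 109.8 km.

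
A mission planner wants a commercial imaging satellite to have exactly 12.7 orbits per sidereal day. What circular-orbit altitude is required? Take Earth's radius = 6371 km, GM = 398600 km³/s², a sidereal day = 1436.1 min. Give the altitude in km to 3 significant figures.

1380 km

Required period T = 86166 / 12.7 = 6784.7 s.
From T = 2π√(a³/μ): a = (μ T²/4π²)^(1/3) = (398600 × 6784.7² / 4π²)^(1/3) = 7746 km.
Altitude h = a − R = 7746 − 6371 = 1375 km.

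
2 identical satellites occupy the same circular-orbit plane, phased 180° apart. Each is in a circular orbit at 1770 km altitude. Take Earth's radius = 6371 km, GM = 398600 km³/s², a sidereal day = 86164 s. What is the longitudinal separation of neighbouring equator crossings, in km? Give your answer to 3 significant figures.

1700 km

Semi-major axis a = 6371 + 1770 = 8141 km. Period T = 2π√(a³/μ) = 2π√(8141³/398600) = 7310.2 s = 121.84 min.
Single-satellite node shift = (7310.2/86164) × 360° = 30.54°.
With 2 satellites evenly phased, successive equator crossings are 30.54/2 = 15.271° apart.
That is 15.271 × 111.2 = 1698 km at the equator.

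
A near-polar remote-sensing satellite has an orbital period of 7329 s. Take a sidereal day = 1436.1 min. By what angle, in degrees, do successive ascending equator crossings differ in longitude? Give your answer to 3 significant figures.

During one orbit Earth rotates (7329.0 / 86166) × 360° = 30.62°.

30.6°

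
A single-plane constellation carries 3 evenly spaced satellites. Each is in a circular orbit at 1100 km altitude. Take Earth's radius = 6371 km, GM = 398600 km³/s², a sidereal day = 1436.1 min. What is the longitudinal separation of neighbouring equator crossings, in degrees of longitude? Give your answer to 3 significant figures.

Semi-major axis a = 6371 + 1100 = 7471 km. Period T = 2π√(a³/μ) = 2π√(7471³/398600) = 6426.6 s = 107.11 min.
Single-satellite node shift = (6426.6/86166) × 360° = 26.85°.
With 3 satellites evenly phased, successive equator crossings are 26.85/3 = 8.950° apart.

8.95°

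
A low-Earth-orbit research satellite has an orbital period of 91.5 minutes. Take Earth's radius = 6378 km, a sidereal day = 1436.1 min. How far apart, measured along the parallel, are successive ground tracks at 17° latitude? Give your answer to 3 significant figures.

2440 km

T = 91.5 min = 5490.0 s.
Node shift per orbit = (5490.0/86166) × 360° = 22.94°.
Equatorial spacing = 22.94 × 111.3 km/° = 2553 km.
At 17° latitude, spacing = 2553 × cos(17°) = 2442 km.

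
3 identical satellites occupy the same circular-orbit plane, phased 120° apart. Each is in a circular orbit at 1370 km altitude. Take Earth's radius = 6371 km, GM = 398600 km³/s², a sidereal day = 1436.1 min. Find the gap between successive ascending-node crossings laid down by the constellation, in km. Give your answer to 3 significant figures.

1050 km

Semi-major axis a = 6371 + 1370 = 7741 km. Period T = 2π√(a³/μ) = 2π√(7741³/398600) = 6778.1 s = 112.97 min.
Single-satellite node shift = (6778.1/86166) × 360° = 28.32°.
With 3 satellites evenly phased, successive equator crossings are 28.32/3 = 9.440° apart.
That is 9.440 × 111.2 = 1050 km at the equator.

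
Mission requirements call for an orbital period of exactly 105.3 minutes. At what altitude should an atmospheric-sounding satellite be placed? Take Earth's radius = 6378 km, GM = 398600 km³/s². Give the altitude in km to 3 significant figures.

1010 km

T = 105.3 min = 6318.0 s.
From T = 2π√(a³/μ): a = (μ T²/4π²)^(1/3) = (398600 × 6318.0² / 4π²)^(1/3) = 7387 km.
Altitude h = a − R = 7387 − 6378 = 1009 km.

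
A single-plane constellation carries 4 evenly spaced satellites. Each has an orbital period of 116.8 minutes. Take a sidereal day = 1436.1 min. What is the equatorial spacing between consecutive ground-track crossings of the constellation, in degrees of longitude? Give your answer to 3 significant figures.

7.32°

T = 116.8 min = 7008.0 s.
Single-satellite node shift = (7008.0/86166) × 360° = 29.28°.
With 4 satellites evenly phased, successive equator crossings are 29.28/4 = 7.320° apart.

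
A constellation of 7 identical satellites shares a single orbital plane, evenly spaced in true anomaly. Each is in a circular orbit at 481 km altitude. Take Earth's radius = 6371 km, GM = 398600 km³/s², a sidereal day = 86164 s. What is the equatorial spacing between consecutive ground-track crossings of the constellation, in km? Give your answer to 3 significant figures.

375 km

Semi-major axis a = 6371 + 481 = 6852 km. Period T = 2π√(a³/μ) = 2π√(6852³/398600) = 5644.7 s = 94.08 min.
Single-satellite node shift = (5644.7/86164) × 360° = 23.58°.
With 7 satellites evenly phased, successive equator crossings are 23.58/7 = 3.369° apart.
That is 3.369 × 111.2 = 375 km at the equator.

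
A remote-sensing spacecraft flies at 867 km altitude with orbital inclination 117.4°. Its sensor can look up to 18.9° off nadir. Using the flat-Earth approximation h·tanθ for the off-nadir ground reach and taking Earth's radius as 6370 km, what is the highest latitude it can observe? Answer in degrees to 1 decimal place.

Retrograde orbit: the ground track reaches ±(180° − i) = ±(180 − 117.4) = ±62.6°.
Sensor half-swath on the ground ≈ 867·tan(18.9°) = 297 km = 2.67° of latitude.
Maximum observable latitude ≈ 62.6 + 2.67 = 65.3°.

65.3°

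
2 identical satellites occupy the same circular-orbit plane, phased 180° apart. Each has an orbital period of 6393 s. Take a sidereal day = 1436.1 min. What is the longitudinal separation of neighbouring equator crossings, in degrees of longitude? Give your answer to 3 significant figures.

13.4°

Single-satellite node shift = (6393.0/86166) × 360° = 26.71°.
With 2 satellites evenly phased, successive equator crossings are 26.71/2 = 13.355° apart.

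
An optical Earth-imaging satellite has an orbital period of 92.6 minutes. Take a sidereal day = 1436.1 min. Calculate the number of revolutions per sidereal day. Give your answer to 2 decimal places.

15.51

T = 92.6 min = 5556.0 s.
Orbits per sidereal day = 86166 / 5556.0 = 15.509.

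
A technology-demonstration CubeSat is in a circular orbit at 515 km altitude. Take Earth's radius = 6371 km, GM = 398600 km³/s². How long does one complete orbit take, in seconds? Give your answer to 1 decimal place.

Semi-major axis a = 6371 + 515 = 6886 km. Period T = 2π√(a³/μ) = 2π√(6886³/398600) = 5686.7 s = 94.78 min.

5686.7 seconds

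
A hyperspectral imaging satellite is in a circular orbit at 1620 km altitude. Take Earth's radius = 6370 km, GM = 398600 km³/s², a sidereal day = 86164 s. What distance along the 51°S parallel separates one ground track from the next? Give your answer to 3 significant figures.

2080 km

Semi-major axis a = 6370 + 1620 = 7990 km. Period T = 2π√(a³/μ) = 2π√(7990³/398600) = 7107.7 s = 118.46 min.
Node shift per orbit = (7107.7/86164) × 360° = 29.70°.
Equatorial spacing = 29.70 × 111.2 km/° = 3302 km.
At 51° latitude, spacing = 3302 × cos(51°) = 2078 km.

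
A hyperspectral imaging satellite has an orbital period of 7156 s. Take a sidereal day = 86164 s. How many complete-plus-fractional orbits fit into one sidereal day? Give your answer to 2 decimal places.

Orbits per sidereal day = 86164 / 7156.0 = 12.041.

12.04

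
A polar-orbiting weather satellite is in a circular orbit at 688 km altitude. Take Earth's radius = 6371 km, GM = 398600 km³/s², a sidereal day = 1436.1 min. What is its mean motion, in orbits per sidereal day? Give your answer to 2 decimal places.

14.60

Semi-major axis a = 6371 + 688 = 7059 km. Period T = 2π√(a³/μ) = 2π√(7059³/398600) = 5902.4 s = 98.37 min.
Orbits per sidereal day = 86166 / 5902.4 = 14.599.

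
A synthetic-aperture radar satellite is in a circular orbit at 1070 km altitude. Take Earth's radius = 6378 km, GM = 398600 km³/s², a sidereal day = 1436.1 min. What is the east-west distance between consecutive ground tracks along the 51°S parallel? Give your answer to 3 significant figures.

Semi-major axis a = 6378 + 1070 = 7448 km. Period T = 2π√(a³/μ) = 2π√(7448³/398600) = 6396.9 s = 106.62 min.
Node shift per orbit = (6396.9/86166) × 360° = 26.73°.
Equatorial spacing = 26.73 × 111.3 km/° = 2975 km.
At 51° latitude, spacing = 2975 × cos(51°) = 1872 km.

1870 km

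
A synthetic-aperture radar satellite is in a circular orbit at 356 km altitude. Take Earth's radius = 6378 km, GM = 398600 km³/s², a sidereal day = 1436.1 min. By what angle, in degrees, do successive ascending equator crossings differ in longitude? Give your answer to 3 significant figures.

23.0°

Semi-major axis a = 6378 + 356 = 6734 km. Period T = 2π√(a³/μ) = 2π√(6734³/398600) = 5499.5 s = 91.66 min.
During one orbit Earth rotates (5499.5 / 86166) × 360° = 22.98°.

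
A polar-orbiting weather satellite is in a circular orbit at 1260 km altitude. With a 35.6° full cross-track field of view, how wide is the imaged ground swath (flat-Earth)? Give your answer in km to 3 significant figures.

809 km

Half-angle = 35.6°/2 = 17.8°.
Swath width ≈ 2h·tan(θ/2) = 2 × 1260 × tan(17.8°) = 809.1 km.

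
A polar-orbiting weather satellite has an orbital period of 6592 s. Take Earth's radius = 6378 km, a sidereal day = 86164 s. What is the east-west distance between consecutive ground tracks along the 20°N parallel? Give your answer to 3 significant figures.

Node shift per orbit = (6592.0/86164) × 360° = 27.54°.
Equatorial spacing = 27.54 × 111.3 km/° = 3066 km.
At 20° latitude, spacing = 3066 × cos(20°) = 2881 km.

2880 km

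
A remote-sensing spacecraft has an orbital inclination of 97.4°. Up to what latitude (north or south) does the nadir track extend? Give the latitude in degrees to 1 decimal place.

82.6°

Retrograde orbit: the ground track reaches ±(180° − i) = ±(180 − 97.4) = ±82.6°.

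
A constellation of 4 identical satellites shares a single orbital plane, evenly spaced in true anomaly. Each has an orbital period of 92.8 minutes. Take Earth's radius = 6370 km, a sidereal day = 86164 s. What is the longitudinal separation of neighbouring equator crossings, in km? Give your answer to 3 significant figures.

647 km

T = 92.8 min = 5568.0 s.
Single-satellite node shift = (5568.0/86164) × 360° = 23.26°.
With 4 satellites evenly phased, successive equator crossings are 23.26/4 = 5.816° apart.
That is 5.816 × 111.2 = 647 km at the equator.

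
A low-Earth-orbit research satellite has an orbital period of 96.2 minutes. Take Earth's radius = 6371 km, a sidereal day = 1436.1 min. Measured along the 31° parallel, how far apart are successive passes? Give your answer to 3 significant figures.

2300 km

T = 96.2 min = 5772.0 s.
Node shift per orbit = (5772.0/86166) × 360° = 24.12°.
Equatorial spacing = 24.12 × 111.2 km/° = 2682 km.
At 31° latitude, spacing = 2682 × cos(31°) = 2298 km.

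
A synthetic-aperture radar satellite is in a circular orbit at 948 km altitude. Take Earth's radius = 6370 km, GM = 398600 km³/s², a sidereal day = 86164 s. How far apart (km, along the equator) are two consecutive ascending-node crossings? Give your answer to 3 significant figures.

2890 km

Semi-major axis a = 6370 + 948 = 7318 km. Period T = 2π√(a³/μ) = 2π√(7318³/398600) = 6230.2 s = 103.84 min.
During one orbit Earth rotates (6230.2 / 86164) × 360° = 26.03°.
At the equator that is 26.03° × (2π·6370/360) km/° = 26.03 × 111.2 = 2894 km.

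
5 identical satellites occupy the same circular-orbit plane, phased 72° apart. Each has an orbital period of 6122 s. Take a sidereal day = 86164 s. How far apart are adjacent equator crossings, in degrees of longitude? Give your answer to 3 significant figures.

Single-satellite node shift = (6122.0/86164) × 360° = 25.58°.
With 5 satellites evenly phased, successive equator crossings are 25.58/5 = 5.116° apart.

5.12°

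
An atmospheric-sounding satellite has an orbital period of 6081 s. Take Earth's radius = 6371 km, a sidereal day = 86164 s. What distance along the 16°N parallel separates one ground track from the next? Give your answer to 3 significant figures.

2720 km

Node shift per orbit = (6081.0/86164) × 360° = 25.41°.
Equatorial spacing = 25.41 × 111.2 km/° = 2825 km.
At 16° latitude, spacing = 2825 × cos(16°) = 2716 km.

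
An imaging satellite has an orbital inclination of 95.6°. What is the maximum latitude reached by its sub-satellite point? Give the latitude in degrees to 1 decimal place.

Retrograde orbit: the ground track reaches ±(180° − i) = ±(180 − 95.6) = ±84.4°.

84.4°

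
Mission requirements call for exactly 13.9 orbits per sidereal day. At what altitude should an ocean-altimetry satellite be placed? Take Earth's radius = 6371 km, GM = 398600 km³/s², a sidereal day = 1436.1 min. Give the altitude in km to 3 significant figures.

923 km

Required period T = 86166 / 13.9 = 6199.0 s.
From T = 2π√(a³/μ): a = (μ T²/4π²)^(1/3) = (398600 × 6199.0² / 4π²)^(1/3) = 7294 km.
Altitude h = a − R = 7294 − 6371 = 923 km.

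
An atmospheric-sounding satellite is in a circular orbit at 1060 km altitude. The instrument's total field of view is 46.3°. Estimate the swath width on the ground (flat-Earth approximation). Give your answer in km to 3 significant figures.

906 km

Half-angle = 46.3°/2 = 23.15°.
Swath width ≈ 2h·tan(θ/2) = 2 × 1060 × tan(23.15°) = 906.4 km.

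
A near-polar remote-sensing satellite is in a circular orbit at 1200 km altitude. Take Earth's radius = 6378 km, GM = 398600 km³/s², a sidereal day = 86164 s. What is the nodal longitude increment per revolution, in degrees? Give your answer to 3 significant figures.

27.4°

Semi-major axis a = 6378 + 1200 = 7578 km. Period T = 2π√(a³/μ) = 2π√(7578³/398600) = 6565.1 s = 109.42 min.
During one orbit Earth rotates (6565.1 / 86164) × 360° = 27.43°.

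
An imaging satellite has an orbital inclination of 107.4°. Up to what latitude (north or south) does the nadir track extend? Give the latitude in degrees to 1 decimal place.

Retrograde orbit: the ground track reaches ±(180° − i) = ±(180 − 107.4) = ±72.6°.

72.6°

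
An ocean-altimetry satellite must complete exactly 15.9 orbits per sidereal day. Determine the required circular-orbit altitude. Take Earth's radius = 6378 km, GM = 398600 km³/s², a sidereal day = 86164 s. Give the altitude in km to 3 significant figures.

290 km

Required period T = 86164 / 15.9 = 5419.1 s.
From T = 2π√(a³/μ): a = (μ T²/4π²)^(1/3) = (398600 × 5419.1² / 4π²)^(1/3) = 6668 km.
Altitude h = a − R = 6668 − 6378 = 290 km.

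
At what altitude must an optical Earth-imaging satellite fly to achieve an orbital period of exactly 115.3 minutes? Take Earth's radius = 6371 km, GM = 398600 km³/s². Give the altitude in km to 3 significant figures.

T = 115.3 min = 6918.0 s.
From T = 2π√(a³/μ): a = (μ T²/4π²)^(1/3) = (398600 × 6918.0² / 4π²)^(1/3) = 7847 km.
Altitude h = a − R = 7847 − 6371 = 1476 km.

1480 km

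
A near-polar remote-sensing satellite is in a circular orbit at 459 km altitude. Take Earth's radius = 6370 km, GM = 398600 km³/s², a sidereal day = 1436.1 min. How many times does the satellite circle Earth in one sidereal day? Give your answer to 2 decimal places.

15.34

Semi-major axis a = 6370 + 459 = 6829 km. Period T = 2π√(a³/μ) = 2π√(6829³/398600) = 5616.3 s = 93.60 min.
Orbits per sidereal day = 86166 / 5616.3 = 15.342.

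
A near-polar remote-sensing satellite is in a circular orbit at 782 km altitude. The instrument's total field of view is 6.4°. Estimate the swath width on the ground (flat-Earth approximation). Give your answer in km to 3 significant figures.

87.4 km

Half-angle = 6.4°/2 = 3.2°.
Swath width ≈ 2h·tan(θ/2) = 2 × 782 × tan(3.2°) = 87.4 km.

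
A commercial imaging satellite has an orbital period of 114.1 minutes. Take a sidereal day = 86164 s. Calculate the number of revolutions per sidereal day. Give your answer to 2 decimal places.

T = 114.1 min = 6846.0 s.
Orbits per sidereal day = 86164 / 6846.0 = 12.586.

12.59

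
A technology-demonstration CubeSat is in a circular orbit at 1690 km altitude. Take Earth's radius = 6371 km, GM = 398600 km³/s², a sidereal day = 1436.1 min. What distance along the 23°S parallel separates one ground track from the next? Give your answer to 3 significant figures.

3080 km

Semi-major axis a = 6371 + 1690 = 8061 km. Period T = 2π√(a³/μ) = 2π√(8061³/398600) = 7202.7 s = 120.04 min.
Node shift per orbit = (7202.7/86166) × 360° = 30.09°.
Equatorial spacing = 30.09 × 111.2 km/° = 3346 km.
At 23° latitude, spacing = 3346 × cos(23°) = 3080 km.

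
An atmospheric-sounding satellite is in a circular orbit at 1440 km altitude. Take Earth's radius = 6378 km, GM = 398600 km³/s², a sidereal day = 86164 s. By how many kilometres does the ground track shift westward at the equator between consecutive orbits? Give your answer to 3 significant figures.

3200 km

Semi-major axis a = 6378 + 1440 = 7818 km. Period T = 2π√(a³/μ) = 2π√(7818³/398600) = 6879.5 s = 114.66 min.
During one orbit Earth rotates (6879.5 / 86164) × 360° = 28.74°.
At the equator that is 28.74° × (2π·6378/360) km/° = 28.74 × 111.3 = 3200 km.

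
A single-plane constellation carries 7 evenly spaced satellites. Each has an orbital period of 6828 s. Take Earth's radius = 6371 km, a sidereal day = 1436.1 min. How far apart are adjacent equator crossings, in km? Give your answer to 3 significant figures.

453 km

Single-satellite node shift = (6828.0/86166) × 360° = 28.53°.
With 7 satellites evenly phased, successive equator crossings are 28.53/7 = 4.075° apart.
That is 4.075 × 111.2 = 453 km at the equator.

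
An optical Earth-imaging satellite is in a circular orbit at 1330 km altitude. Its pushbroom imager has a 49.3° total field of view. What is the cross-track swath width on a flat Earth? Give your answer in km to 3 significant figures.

1220 km

Half-angle = 49.3°/2 = 24.65°.
Swath width ≈ 2h·tan(θ/2) = 2 × 1330 × tan(24.65°) = 1220.7 km.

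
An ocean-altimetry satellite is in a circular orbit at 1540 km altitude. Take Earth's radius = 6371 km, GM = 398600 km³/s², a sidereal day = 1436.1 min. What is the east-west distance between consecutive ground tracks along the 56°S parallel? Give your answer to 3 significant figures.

1820 km

Semi-major axis a = 6371 + 1540 = 7911 km. Period T = 2π√(a³/μ) = 2π√(7911³/398600) = 7002.6 s = 116.71 min.
Node shift per orbit = (7002.6/86166) × 360° = 29.26°.
Equatorial spacing = 29.26 × 111.2 km/° = 3253 km.
At 56° latitude, spacing = 3253 × cos(56°) = 1819 km.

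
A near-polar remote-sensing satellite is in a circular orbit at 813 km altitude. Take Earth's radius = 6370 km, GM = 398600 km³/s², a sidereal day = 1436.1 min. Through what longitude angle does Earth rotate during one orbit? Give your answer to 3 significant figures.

25.3°

Semi-major axis a = 6370 + 813 = 7183 km. Period T = 2π√(a³/μ) = 2π√(7183³/398600) = 6058.6 s = 100.98 min.
During one orbit Earth rotates (6058.6 / 86166) × 360° = 25.31°.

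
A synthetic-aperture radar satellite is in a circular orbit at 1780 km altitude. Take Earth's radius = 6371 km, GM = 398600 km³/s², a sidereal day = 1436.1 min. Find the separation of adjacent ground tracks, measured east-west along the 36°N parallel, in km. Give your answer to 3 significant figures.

2750 km

Semi-major axis a = 6371 + 1780 = 8151 km. Period T = 2π√(a³/μ) = 2π√(8151³/398600) = 7323.6 s = 122.06 min.
Node shift per orbit = (7323.6/86166) × 360° = 30.60°.
Equatorial spacing = 30.60 × 111.2 km/° = 3402 km.
At 36° latitude, spacing = 3402 × cos(36°) = 2753 km.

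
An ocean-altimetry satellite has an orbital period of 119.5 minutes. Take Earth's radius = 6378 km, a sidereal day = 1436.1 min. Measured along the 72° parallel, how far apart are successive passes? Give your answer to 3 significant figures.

T = 119.5 min = 7170.0 s.
Node shift per orbit = (7170.0/86166) × 360° = 29.96°.
Equatorial spacing = 29.96 × 111.3 km/° = 3335 km.
At 72° latitude, spacing = 3335 × cos(72°) = 1030 km.

1030 km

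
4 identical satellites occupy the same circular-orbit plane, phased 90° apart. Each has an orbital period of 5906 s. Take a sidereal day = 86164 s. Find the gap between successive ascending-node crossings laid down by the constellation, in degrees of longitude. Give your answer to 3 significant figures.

Single-satellite node shift = (5906.0/86164) × 360° = 24.68°.
With 4 satellites evenly phased, successive equator crossings are 24.68/4 = 6.169° apart.

6.17°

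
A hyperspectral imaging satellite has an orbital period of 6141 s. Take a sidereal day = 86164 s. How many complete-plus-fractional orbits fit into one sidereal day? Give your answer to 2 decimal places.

Orbits per sidereal day = 86164 / 6141.0 = 14.031.

14.03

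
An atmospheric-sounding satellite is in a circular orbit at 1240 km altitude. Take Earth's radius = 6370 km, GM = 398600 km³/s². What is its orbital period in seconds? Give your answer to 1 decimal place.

6606.8 seconds

Semi-major axis a = 6370 + 1240 = 7610 km. Period T = 2π√(a³/μ) = 2π√(7610³/398600) = 6606.8 s = 110.11 min.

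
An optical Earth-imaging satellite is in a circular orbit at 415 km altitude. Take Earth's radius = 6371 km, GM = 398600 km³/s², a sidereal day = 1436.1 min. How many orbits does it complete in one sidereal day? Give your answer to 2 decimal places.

15.49

Semi-major axis a = 6371 + 415 = 6786 km. Period T = 2π√(a³/μ) = 2π√(6786³/398600) = 5563.3 s = 92.72 min.
Orbits per sidereal day = 86166 / 5563.3 = 15.488.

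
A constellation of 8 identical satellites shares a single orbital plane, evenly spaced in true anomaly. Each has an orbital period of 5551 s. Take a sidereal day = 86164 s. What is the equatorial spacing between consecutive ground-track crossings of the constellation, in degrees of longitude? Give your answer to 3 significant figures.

Single-satellite node shift = (5551.0/86164) × 360° = 23.19°.
With 8 satellites evenly phased, successive equator crossings are 23.19/8 = 2.899° apart.

2.90°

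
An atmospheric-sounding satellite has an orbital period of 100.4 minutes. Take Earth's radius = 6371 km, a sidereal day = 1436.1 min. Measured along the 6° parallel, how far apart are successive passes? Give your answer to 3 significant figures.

T = 100.4 min = 6024.0 s.
Node shift per orbit = (6024.0/86166) × 360° = 25.17°.
Equatorial spacing = 25.17 × 111.2 km/° = 2799 km.
At 6° latitude, spacing = 2799 × cos(6°) = 2783 km.

2780 km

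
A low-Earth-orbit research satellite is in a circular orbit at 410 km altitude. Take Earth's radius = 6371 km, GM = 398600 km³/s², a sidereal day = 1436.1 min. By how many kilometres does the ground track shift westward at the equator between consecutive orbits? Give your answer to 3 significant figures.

Semi-major axis a = 6371 + 410 = 6781 km. Period T = 2π√(a³/μ) = 2π√(6781³/398600) = 5557.1 s = 92.62 min.
During one orbit Earth rotates (5557.1 / 86166) × 360° = 23.22°.
At the equator that is 23.22° × (2π·6371/360) km/° = 23.22 × 111.2 = 2582 km.

2580 km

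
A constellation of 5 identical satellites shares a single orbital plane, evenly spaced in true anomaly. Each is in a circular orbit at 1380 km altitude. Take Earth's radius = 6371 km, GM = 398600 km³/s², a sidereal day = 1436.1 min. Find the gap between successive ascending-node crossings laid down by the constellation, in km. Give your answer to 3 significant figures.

Semi-major axis a = 6371 + 1380 = 7751 km. Period T = 2π√(a³/μ) = 2π√(7751³/398600) = 6791.2 s = 113.19 min.
Single-satellite node shift = (6791.2/86166) × 360° = 28.37°.
With 5 satellites evenly phased, successive equator crossings are 28.37/5 = 5.675° apart.
That is 5.675 × 111.2 = 631 km at the equator.

631 km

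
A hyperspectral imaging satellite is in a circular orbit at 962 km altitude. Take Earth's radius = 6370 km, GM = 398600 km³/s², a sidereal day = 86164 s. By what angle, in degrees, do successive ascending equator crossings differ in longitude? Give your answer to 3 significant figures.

Semi-major axis a = 6370 + 962 = 7332 km. Period T = 2π√(a³/μ) = 2π√(7332³/398600) = 6248.1 s = 104.13 min.
During one orbit Earth rotates (6248.1 / 86164) × 360° = 26.10°.

26.1°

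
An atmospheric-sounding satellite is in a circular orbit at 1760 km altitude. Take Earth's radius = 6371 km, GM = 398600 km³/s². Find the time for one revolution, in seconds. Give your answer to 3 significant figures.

7300 seconds

Semi-major axis a = 6371 + 1760 = 8131 km. Period T = 2π√(a³/μ) = 2π√(8131³/398600) = 7296.7 s = 121.61 min.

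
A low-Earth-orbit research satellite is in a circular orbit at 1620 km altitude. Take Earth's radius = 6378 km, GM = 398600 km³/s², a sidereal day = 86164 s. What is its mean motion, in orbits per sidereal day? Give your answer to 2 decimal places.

Semi-major axis a = 6378 + 1620 = 7998 km. Period T = 2π√(a³/μ) = 2π√(7998³/398600) = 7118.4 s = 118.64 min.
Orbits per sidereal day = 86164 / 7118.4 = 12.104.

12.10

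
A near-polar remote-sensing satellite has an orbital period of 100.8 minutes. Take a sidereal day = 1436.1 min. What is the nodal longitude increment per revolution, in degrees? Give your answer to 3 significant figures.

T = 100.8 min = 6048.0 s.
During one orbit Earth rotates (6048.0 / 86166) × 360° = 25.27°.

25.3°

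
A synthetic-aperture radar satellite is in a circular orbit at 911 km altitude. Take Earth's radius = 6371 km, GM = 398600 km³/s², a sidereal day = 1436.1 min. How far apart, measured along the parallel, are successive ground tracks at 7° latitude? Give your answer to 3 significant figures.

Semi-major axis a = 6371 + 911 = 7282 km. Period T = 2π√(a³/μ) = 2π√(7282³/398600) = 6184.3 s = 103.07 min.
Node shift per orbit = (6184.3/86166) × 360° = 25.84°.
Equatorial spacing = 25.84 × 111.2 km/° = 2873 km.
At 7° latitude, spacing = 2873 × cos(7°) = 2852 km.

2850 km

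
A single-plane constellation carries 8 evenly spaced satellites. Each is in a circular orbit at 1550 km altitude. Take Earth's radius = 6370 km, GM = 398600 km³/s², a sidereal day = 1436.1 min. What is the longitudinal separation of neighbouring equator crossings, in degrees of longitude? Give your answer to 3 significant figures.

3.66°

Semi-major axis a = 6370 + 1550 = 7920 km. Period T = 2π√(a³/μ) = 2π√(7920³/398600) = 7014.5 s = 116.91 min.
Single-satellite node shift = (7014.5/86166) × 360° = 29.31°.
With 8 satellites evenly phased, successive equator crossings are 29.31/8 = 3.663° apart.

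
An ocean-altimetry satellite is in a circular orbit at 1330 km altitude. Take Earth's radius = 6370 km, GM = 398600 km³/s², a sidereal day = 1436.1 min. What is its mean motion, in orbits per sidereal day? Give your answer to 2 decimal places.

Semi-major axis a = 6370 + 1330 = 7700 km. Period T = 2π√(a³/μ) = 2π√(7700³/398600) = 6724.3 s = 112.07 min.
Orbits per sidereal day = 86166 / 6724.3 = 12.814.

12.81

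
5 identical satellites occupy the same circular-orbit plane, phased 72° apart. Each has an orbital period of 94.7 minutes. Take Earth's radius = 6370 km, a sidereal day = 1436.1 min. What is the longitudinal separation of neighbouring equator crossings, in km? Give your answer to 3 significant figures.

528 km

T = 94.7 min = 5682.0 s.
Single-satellite node shift = (5682.0/86166) × 360° = 23.74°.
With 5 satellites evenly phased, successive equator crossings are 23.74/5 = 4.748° apart.
That is 4.748 × 111.2 = 528 km at the equator.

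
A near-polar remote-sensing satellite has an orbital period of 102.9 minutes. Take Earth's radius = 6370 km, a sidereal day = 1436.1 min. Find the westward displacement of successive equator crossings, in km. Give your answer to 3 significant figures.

2870 km

T = 102.9 min = 6174.0 s.
During one orbit Earth rotates (6174.0 / 86166) × 360° = 25.79°.
At the equator that is 25.79° × (2π·6370/360) km/° = 25.79 × 111.2 = 2868 km.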